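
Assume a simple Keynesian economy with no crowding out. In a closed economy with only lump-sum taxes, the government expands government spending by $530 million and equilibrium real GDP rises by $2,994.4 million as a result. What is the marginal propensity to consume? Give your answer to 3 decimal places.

Implied spending multiplier k = ΔY/ΔG = 2,994.4/530 ≈ 5.6498.
Since k = 1/(1 − MPC), MPC = 1 − 1/k = 1 − ΔG/ΔY = 1 − 530/2,994.4 ≈ 0.823.

0.823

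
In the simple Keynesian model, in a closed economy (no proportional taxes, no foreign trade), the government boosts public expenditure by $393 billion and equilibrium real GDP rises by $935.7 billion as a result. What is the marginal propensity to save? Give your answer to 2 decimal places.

Implied spending multiplier k = ΔY/ΔG = 935.7/393 ≈ 2.3809.
Since k = 1/(1 − MPC), MPC = 1 − 1/k = 1 − ΔG/ΔY = 1 − 393/935.7 ≈ 0.58.
MPS = 1 − MPC = 0.42.

0.42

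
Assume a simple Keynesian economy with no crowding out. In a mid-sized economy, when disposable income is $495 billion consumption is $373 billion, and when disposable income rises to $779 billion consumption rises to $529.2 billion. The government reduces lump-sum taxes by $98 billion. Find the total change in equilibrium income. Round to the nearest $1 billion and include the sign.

MPC = ΔC/ΔYd = (529.2 − 373)/(779 − 495) = 156.2/284 = 0.55.
A lump-sum tax change of −$98 billion shifts disposable income by +$98 billion; first-round consumption changes by −c × ΔT = −0.55 × (−$98 billion) = +$53.9 billion.
Expenditure multiplier = 1/(1 − MPC) = 1/(1 − 0.55) = 1/0.45 ≈ 2.222.
The tax multiplier is −c × k ≈ −1.222, so ΔY = k × (−c·ΔT) = (+$53.9 billion) / 0.45 ≈ +$120 billion.

+$120 billion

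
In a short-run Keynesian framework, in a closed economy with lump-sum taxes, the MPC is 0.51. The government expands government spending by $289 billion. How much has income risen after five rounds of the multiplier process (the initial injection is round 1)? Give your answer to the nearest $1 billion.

Round 1 adds ΔG = $289 billion; each later round is MPC = 0.51 times the previous.
After 5 rounds: 289 + 147.39 + 75.1689 + 38.336139 + 19.55143089 = ΔG·(1 − c^5)/(1 − c) = 289 × (1 − 0.0345025251)/0.49 ≈ $569 billion.

$569 billion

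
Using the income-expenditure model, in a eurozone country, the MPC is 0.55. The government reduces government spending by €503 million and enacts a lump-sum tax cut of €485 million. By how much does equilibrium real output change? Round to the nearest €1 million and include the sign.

−€525 million

Expenditure multiplier = 1/(1 − MPC) = 1/(1 − 0.55) = 1/0.45 ≈ 2.222.
ΔG contributes k·ΔG = (−€503 million) / 0.45 ≈ −€1,117.8 million.
ΔT of −€485 million changes first-round spending by −c·ΔT = +€266.75 million, contributing k·(−c·ΔT) = (+€266.75 million) / 0.45 ≈ +€592.8 million.
Net ΔY = k(ΔG − c·ΔT) = (−€236.25 million) / 0.45 = −€525 million.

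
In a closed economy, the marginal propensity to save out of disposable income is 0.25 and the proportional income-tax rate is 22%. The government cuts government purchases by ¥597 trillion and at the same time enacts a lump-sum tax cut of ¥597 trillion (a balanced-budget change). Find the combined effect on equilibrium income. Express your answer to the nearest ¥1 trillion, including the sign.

MPC = 1 − MPS = 1 − 0.25 = 0.75.
Expenditure multiplier = 1/(1 − c(1−t)) = 1/(1 − 0.75×0.78) = 1/0.415 ≈ 2.41.
ΔG contributes k·ΔG = (−¥597 trillion) / 0.415 ≈ −¥1,438.6 trillion.
ΔT of −¥597 trillion changes first-round spending by −c·ΔT = +¥447.75 trillion, contributing k·(−c·ΔT) = (+¥447.75 trillion) / 0.415 ≈ +¥1,078.9 trillion.
Net ΔY = k(ΔG − c·ΔT) = (−¥149.25 trillion) / 0.415 ≈ −¥360 trillion.

−¥360 trillion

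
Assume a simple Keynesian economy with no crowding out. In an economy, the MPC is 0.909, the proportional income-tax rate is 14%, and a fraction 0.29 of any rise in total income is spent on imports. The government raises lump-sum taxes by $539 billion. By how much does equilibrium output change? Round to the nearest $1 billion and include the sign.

A lump-sum tax change of +$539 billion shifts disposable income by −$539 billion; first-round consumption changes by −c × ΔT = −0.909 × (+$539 billion) = −$489.951 billion.
Expenditure multiplier = 1/(1 − c(1−t) + m) = 1/(1 − 0.909×0.86 + 0.29) = 1/0.50826 ≈ 1.967.
The tax multiplier is −c × k ≈ −1.788, so ΔY = k × (−c·ΔT) = (−$489.951 billion) / 0.50826 ≈ −$964 billion.

−$964 billion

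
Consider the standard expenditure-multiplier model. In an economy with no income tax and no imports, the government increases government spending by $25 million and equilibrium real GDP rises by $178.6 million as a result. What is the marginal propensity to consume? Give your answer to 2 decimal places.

Implied spending multiplier k = ΔY/ΔG = 178.6/25 = 7.144.
Since k = 1/(1 − MPC), MPC = 1 − 1/k = 1 − ΔG/ΔY = 1 − 25/178.6 ≈ 0.86.

0.86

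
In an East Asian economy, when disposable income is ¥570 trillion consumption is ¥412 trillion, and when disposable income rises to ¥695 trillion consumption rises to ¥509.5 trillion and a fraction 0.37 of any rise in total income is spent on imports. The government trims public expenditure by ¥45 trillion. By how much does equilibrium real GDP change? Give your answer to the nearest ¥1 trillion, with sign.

−¥76 trillion

MPC = ΔC/ΔYd = (509.5 − 412)/(695 − 570) = 97.5/125 = 0.78.
Expenditure multiplier = 1/(1 − c + m) = 1/(1 − 0.78 + 0.37) = 1/0.59 ≈ 1.695.
ΔY = k × ΔG = (−¥45 trillion) / 0.59 ≈ −¥76 trillion.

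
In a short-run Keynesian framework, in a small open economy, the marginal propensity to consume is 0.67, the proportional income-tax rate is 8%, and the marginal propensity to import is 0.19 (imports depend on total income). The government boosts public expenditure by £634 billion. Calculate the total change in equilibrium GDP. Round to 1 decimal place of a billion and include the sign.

+£1,105.3 billion

Expenditure multiplier = 1/(1 − c(1−t) + m) = 1/(1 − 0.67×0.92 + 0.19) = 1/0.5736 ≈ 1.743.
ΔY = k × ΔG = (+£634 billion) / 0.5736 ≈ +£1,105.3 billion.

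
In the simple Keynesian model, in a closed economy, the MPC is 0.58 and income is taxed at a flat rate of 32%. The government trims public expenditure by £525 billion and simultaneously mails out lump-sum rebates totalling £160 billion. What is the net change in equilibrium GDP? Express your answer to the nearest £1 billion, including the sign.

Expenditure multiplier = 1/(1 − c(1−t)) = 1/(1 − 0.58×0.68) = 1/0.6056 ≈ 1.651.
ΔG contributes k·ΔG = (−£525 billion) / 0.6056 ≈ −£866.9 billion.
ΔT of −£160 billion changes first-round spending by −c·ΔT = +£92.8 billion, contributing k·(−c·ΔT) = (+£92.8 billion) / 0.6056 ≈ +£153.2 billion.
Net ΔY = k(ΔG − c·ΔT) = (−£432.2 billion) / 0.6056 ≈ −£714 billion.

−£714 billion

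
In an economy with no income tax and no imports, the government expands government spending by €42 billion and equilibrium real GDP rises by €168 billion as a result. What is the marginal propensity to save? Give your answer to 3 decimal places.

Implied spending multiplier k = ΔY/ΔG = 168/42 = 4.
Since k = 1/(1 − MPC), MPC = 1 − 1/k = 1 − ΔG/ΔY = 1 − 42/168 = 0.750.
MPS = 1 − MPC = 0.250.

0.250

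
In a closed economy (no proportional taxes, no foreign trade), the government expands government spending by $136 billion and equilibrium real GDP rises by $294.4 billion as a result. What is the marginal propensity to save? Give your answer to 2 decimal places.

0.46

Implied spending multiplier k = ΔY/ΔG = 294.4/136 ≈ 2.1647.
Since k = 1/(1 − MPC), MPC = 1 − 1/k = 1 − ΔG/ΔY = 1 − 136/294.4 ≈ 0.54.
MPS = 1 − MPC = 0.46.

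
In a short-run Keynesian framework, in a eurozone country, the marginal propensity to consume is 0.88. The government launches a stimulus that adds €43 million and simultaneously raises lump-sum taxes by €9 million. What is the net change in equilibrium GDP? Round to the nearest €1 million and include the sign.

Expenditure multiplier = 1/(1 − MPC) = 1/(1 − 0.88) = 1/0.12 ≈ 8.333.
ΔG contributes k·ΔG = (+€43 million) / 0.12 ≈ +€358.3 million.
ΔT of +€9 million changes first-round spending by −c·ΔT = −€7.92 million, contributing k·(−c·ΔT) = (−€7.92 million) / 0.12 = −€66 million.
Net ΔY = k(ΔG − c·ΔT) = (+€35.08 million) / 0.12 ≈ +€292 million.

+€292 million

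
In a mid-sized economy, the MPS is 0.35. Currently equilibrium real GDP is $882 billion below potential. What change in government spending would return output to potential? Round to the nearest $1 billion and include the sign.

MPC = 1 − MPS = 1 − 0.35 = 0.65.
Spending multiplier = 1/(1 − MPC) = 1/(1 − 0.65) = 1/0.35 ≈ 2.857.
Need ΔY = +$882 billion, so ΔG = ΔY/k = (+$882 billion) × 0.35 ≈ +$309 billion.
The government should increase government spending by $309 billion.

+$309 billion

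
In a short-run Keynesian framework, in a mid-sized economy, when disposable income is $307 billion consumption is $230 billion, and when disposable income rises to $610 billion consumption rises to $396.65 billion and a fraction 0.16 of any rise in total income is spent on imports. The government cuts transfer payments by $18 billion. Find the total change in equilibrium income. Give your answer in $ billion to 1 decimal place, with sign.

MPC = ΔC/ΔYd = (396.65 − 230)/(610 − 307) = 166.65/303 = 0.55.
The transfer change shifts disposable income by −$18 billion, so first-round consumption changes by c·ΔTR = 0.55 × (−$18 billion) = −$9.9 billion.
Expenditure multiplier = 1/(1 − c + m) = 1/(1 − 0.55 + 0.16) = 1/0.61 ≈ 1.639.
The transfer multiplier is c × k ≈ 0.902, so ΔY = k × (c·ΔTR) = (−$9.9 billion) / 0.61 ≈ −$16.2 billion.

−$16.2 billion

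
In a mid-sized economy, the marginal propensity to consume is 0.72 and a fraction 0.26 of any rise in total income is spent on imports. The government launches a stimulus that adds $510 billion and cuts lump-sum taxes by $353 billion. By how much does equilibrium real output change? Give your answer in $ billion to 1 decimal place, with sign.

+$1,415.1 billion

Expenditure multiplier = 1/(1 − c + m) = 1/(1 − 0.72 + 0.26) = 1/0.54 ≈ 1.852.
ΔG contributes k·ΔG = (+$510 billion) / 0.54 ≈ +$944.4 billion.
ΔT of −$353 billion changes first-round spending by −c·ΔT = +$254.16 billion, contributing k·(−c·ΔT) = (+$254.16 billion) / 0.54 ≈ +$470.7 billion.
Net ΔY = k(ΔG − c·ΔT) = (+$764.16 billion) / 0.54 ≈ +$1,415.1 billion.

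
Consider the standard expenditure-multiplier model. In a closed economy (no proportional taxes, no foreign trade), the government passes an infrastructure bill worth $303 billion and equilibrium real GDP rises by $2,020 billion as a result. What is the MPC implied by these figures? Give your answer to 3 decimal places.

Implied spending multiplier k = ΔY/ΔG = 2,020/303 ≈ 6.6667.
Since k = 1/(1 − MPC), MPC = 1 − 1/k = 1 − ΔG/ΔY = 1 − 303/2,020 = 0.850.

0.850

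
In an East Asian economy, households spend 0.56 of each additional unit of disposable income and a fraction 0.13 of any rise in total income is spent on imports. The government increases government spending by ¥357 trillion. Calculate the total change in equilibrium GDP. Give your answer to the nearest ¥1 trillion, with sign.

+¥626 trillion

Expenditure multiplier = 1/(1 − c + m) = 1/(1 − 0.56 + 0.13) = 1/0.57 ≈ 1.754.
ΔY = k × ΔG = (+¥357 trillion) / 0.57 ≈ +¥626 trillion.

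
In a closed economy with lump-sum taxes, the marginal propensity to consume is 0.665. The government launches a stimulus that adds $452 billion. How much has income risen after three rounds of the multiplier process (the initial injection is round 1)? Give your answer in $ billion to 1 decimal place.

Round 1 adds ΔG = $452 billion; each later round is MPC = 0.665 times the previous.
After 3 rounds: 452 + 300.58 + 199.8857 = ΔG·(1 − c^3)/(1 − c) = 452 × (1 − 0.294079625)/0.335 ≈ $952.5 billion.

$952.5 billion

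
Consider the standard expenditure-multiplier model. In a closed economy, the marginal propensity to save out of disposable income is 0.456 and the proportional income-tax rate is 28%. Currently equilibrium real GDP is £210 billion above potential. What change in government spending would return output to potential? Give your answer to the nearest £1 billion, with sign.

MPC = 1 − MPS = 1 − 0.456 = 0.544.
Spending multiplier = 1/(1 − c(1−t)) = 1/(1 − 0.544×0.72) = 1/0.60832 ≈ 1.644.
Need ΔY = −£210 billion, so ΔG = ΔY/k = (−£210 billion) × 0.60832 ≈ −£128 billion.
The government should cut government spending by £128 billion.

−£128 billion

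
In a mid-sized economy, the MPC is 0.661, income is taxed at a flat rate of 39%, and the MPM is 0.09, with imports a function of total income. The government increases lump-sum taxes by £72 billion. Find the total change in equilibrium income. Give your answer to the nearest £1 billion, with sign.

−£69 billion

A lump-sum tax change of +£72 billion shifts disposable income by −£72 billion; first-round consumption changes by −c × ΔT = −0.661 × (+£72 billion) = −£47.592 billion.
Expenditure multiplier = 1/(1 − c(1−t) + m) = 1/(1 − 0.661×0.61 + 0.09) = 1/0.68679 ≈ 1.456.
The tax multiplier is −c × k ≈ −0.962, so ΔY = k × (−c·ΔT) = (−£47.592 billion) / 0.68679 ≈ −£69 billion.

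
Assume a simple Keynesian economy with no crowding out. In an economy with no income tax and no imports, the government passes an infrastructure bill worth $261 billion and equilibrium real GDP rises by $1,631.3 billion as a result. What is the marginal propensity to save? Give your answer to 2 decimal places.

0.16

Implied spending multiplier k = ΔY/ΔG = 1,631.3/261 ≈ 6.2502.
Since k = 1/(1 − MPC), MPC = 1 − 1/k = 1 − ΔG/ΔY = 1 − 261/1,631.3 ≈ 0.84.
MPS = 1 − MPC = 0.16.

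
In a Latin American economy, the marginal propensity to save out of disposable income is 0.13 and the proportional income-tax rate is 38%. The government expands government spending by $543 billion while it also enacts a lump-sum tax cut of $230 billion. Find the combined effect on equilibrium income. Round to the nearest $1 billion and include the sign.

MPC = 1 − MPS = 1 − 0.13 = 0.87.
Expenditure multiplier = 1/(1 − c(1−t)) = 1/(1 − 0.87×0.62) = 1/0.4606 ≈ 2.171.
ΔG contributes k·ΔG = (+$543 billion) / 0.4606 ≈ +$1,178.9 billion.
ΔT of −$230 billion changes first-round spending by −c·ΔT = +$200.1 billion, contributing k·(−c·ΔT) = (+$200.1 billion) / 0.4606 ≈ +$434.4 billion.
Net ΔY = k(ΔG − c·ΔT) = (+$743.1 billion) / 0.4606 ≈ +$1,613 billion.

+$1,613 billion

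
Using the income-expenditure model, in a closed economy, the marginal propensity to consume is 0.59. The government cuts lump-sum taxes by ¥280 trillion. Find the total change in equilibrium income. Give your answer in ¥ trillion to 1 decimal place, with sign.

+¥402.9 trillion

A lump-sum tax change of −¥280 trillion shifts disposable income by +¥280 trillion; first-round consumption changes by −c × ΔT = −0.59 × (−¥280 trillion) = +¥165.2 trillion.
Expenditure multiplier = 1/(1 − MPC) = 1/(1 − 0.59) = 1/0.41 ≈ 2.439.
The tax multiplier is −c × k ≈ −1.439, so ΔY = k × (−c·ΔT) = (+¥165.2 trillion) / 0.41 ≈ +¥402.9 trillion.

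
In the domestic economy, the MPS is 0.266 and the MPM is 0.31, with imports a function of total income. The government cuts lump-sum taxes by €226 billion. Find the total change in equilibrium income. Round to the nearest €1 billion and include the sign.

+€288 billion

MPC = 1 − MPS = 1 − 0.266 = 0.734.
A lump-sum tax change of −€226 billion shifts disposable income by +€226 billion; first-round consumption changes by −c × ΔT = −0.734 × (−€226 billion) = +€165.884 billion.
Expenditure multiplier = 1/(1 − c + m) = 1/(1 − 0.734 + 0.31) = 1/0.576 ≈ 1.736.
The tax multiplier is −c × k ≈ −1.274, so ΔY = k × (−c·ΔT) = (+€165.884 billion) / 0.576 ≈ +€288 billion.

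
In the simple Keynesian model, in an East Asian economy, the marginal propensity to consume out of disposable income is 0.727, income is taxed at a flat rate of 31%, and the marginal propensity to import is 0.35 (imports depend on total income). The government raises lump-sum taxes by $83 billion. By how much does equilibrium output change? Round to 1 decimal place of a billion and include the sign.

A lump-sum tax change of +$83 billion shifts disposable income by −$83 billion; first-round consumption changes by −c × ΔT = −0.727 × (+$83 billion) = −$60.341 billion.
Expenditure multiplier = 1/(1 − c(1−t) + m) = 1/(1 − 0.727×0.69 + 0.35) = 1/0.84837 ≈ 1.179.
The tax multiplier is −c × k ≈ −0.857, so ΔY = k × (−c·ΔT) = (−$60.341 billion) / 0.84837 ≈ −$71.1 billion.

−$71.1 billion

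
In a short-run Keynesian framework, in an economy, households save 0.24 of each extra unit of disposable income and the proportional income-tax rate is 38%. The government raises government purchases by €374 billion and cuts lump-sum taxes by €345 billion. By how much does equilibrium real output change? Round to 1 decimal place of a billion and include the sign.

MPC = 1 − MPS = 1 − 0.24 = 0.76.
Expenditure multiplier = 1/(1 − c(1−t)) = 1/(1 − 0.76×0.62) = 1/0.5288 ≈ 1.891.
ΔG contributes k·ΔG = (+€374 billion) / 0.5288 ≈ +€707.3 billion.
ΔT of −€345 billion changes first-round spending by −c·ΔT = +€262.2 billion, contributing k·(−c·ΔT) = (+€262.2 billion) / 0.5288 ≈ +€495.8 billion.
Net ΔY = k(ΔG − c·ΔT) = (+€636.2 billion) / 0.5288 ≈ +€1,203.1 billion.

+€1,203.1 billion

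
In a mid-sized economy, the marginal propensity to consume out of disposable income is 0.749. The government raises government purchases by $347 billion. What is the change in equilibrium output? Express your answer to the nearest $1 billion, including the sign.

+$1,382 billion

Spending multiplier = 1/(1 − MPC) = 1/(1 − 0.749) = 1/0.251 ≈ 3.984.
ΔY = k × ΔG = (+$347 billion) / 0.251 ≈ +$1,382 billion.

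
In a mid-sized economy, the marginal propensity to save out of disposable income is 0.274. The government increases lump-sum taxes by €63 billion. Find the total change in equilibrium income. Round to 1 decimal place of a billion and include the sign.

−€166.9 billion

MPC = 1 − MPS = 1 − 0.274 = 0.726.
A lump-sum tax change of +€63 billion shifts disposable income by −€63 billion; first-round consumption changes by −c × ΔT = −0.726 × (+€63 billion) = −€45.738 billion.
Expenditure multiplier = 1/(1 − MPC) = 1/(1 − 0.726) = 1/0.274 ≈ 3.65.
The tax multiplier is −c × k ≈ −2.65, so ΔY = k × (−c·ΔT) = (−€45.738 billion) / 0.274 ≈ −€166.9 billion.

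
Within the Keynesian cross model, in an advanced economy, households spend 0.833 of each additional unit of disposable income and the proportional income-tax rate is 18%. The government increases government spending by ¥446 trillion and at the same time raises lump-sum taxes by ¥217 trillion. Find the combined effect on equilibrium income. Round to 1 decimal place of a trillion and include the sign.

Expenditure multiplier = 1/(1 − c(1−t)) = 1/(1 − 0.833×0.82) = 1/0.31694 ≈ 3.155.
ΔG contributes k·ΔG = (+¥446 trillion) / 0.31694 ≈ +¥1,407.2 trillion.
ΔT of +¥217 trillion changes first-round spending by −c·ΔT = −¥180.761 trillion, contributing k·(−c·ΔT) = (−¥180.761 trillion) / 0.31694 ≈ −¥570.3 trillion.
Net ΔY = k(ΔG − c·ΔT) = (+¥265.239 trillion) / 0.31694 ≈ +¥836.9 trillion.

+¥836.9 trillion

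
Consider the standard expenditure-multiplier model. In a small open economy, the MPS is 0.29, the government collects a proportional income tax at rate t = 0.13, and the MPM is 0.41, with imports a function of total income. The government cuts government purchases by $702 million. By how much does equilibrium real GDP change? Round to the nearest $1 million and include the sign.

−$886 million

MPC = 1 − MPS = 1 − 0.29 = 0.71.
Government-spending multiplier = 1/(1 − c(1−t) + m) = 1/(1 − 0.71×0.87 + 0.41) = 1/0.7923 ≈ 1.262.
ΔY = k × ΔG = (−$702 million) / 0.7923 ≈ −$886 million.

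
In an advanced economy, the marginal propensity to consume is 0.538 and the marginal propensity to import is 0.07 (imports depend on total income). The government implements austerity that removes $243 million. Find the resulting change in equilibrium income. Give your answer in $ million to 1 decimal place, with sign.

Expenditure multiplier = 1/(1 − c + m) = 1/(1 − 0.538 + 0.07) = 1/0.532 ≈ 1.88.
ΔY = k × ΔG = (−$243 million) / 0.532 ≈ −$456.8 million.

−$456.8 million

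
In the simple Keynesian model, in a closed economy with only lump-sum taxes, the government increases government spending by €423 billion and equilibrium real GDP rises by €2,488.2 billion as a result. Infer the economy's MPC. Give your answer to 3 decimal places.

0.830

Implied spending multiplier k = ΔY/ΔG = 2,488.2/423 ≈ 5.8823.
Since k = 1/(1 − MPC), MPC = 1 − 1/k = 1 − ΔG/ΔY = 1 − 423/2,488.2 ≈ 0.830.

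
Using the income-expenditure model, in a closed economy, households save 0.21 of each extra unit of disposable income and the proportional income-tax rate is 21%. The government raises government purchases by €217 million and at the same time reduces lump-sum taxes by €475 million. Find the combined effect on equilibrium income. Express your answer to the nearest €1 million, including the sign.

+€1,576 million

MPC = 1 − MPS = 1 − 0.21 = 0.79.
Expenditure multiplier = 1/(1 − c(1−t)) = 1/(1 − 0.79×0.79) = 1/0.3759 ≈ 2.66.
ΔG contributes k·ΔG = (+€217 million) / 0.3759 ≈ +€577.3 million.
ΔT of −€475 million changes first-round spending by −c·ΔT = +€375.25 million, contributing k·(−c·ΔT) = (+€375.25 million) / 0.3759 ≈ +€998.3 million.
Net ΔY = k(ΔG − c·ΔT) = (+€592.25 million) / 0.3759 ≈ +€1,576 million.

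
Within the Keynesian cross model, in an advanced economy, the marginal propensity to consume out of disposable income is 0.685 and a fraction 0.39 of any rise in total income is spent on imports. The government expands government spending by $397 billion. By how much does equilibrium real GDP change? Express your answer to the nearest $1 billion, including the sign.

+$563 billion

Spending multiplier = 1/(1 − c + m) = 1/(1 − 0.685 + 0.39) = 1/0.705 ≈ 1.418.
ΔY = k × ΔG = (+$397 billion) / 0.705 ≈ +$563 billion.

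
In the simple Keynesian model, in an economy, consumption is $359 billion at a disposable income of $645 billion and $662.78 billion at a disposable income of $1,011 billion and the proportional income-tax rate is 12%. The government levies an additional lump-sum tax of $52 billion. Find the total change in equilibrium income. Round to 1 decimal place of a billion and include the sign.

−$160.1 billion

MPC = ΔC/ΔYd = (662.78 − 359)/(1,011 − 645) = 303.78/366 = 0.83.
A lump-sum tax change of +$52 billion shifts disposable income by −$52 billion; first-round consumption changes by −c × ΔT = −0.83 × (+$52 billion) = −$43.16 billion.
Expenditure multiplier = 1/(1 − c(1−t)) = 1/(1 − 0.83×0.88) = 1/0.2696 ≈ 3.709.
The tax multiplier is −c × k ≈ −3.079, so ΔY = k × (−c·ΔT) = (−$43.16 billion) / 0.2696 ≈ −$160.1 billion.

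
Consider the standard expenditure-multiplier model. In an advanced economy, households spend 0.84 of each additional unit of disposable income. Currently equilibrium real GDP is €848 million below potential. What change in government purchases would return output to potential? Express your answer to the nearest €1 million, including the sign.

+€136 million

Spending multiplier = 1/(1 − MPC) = 1/(1 − 0.84) = 1/0.16 = 6.25.
Need ΔY = +€848 million, so ΔG = ΔY/k = (+€848 million) × 0.16 ≈ +€136 million.
The government should increase government purchases by €136 million.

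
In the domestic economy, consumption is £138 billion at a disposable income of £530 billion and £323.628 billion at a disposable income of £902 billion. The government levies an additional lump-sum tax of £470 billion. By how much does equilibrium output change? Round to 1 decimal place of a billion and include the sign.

MPC = ΔC/ΔYd = (323.628 − 138)/(902 − 530) = 185.628/372 = 0.499.
A lump-sum tax change of +£470 billion shifts disposable income by −£470 billion; first-round consumption changes by −c × ΔT = −0.499 × (+£470 billion) = −£234.53 billion.
Expenditure multiplier = 1/(1 − MPC) = 1/(1 − 0.499) = 1/0.501 ≈ 1.996.
The tax multiplier is −c × k ≈ −0.996, so ΔY = k × (−c·ΔT) = (−£234.53 billion) / 0.501 ≈ −£468.1 billion.

−£468.1 billion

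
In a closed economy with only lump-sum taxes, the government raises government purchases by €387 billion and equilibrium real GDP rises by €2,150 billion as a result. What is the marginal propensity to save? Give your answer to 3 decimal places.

0.180

Implied spending multiplier k = ΔY/ΔG = 2,150/387 ≈ 5.5556.
Since k = 1/(1 − MPC), MPC = 1 − 1/k = 1 − ΔG/ΔY = 1 − 387/2,150 = 0.820.
MPS = 1 − MPC = 0.180.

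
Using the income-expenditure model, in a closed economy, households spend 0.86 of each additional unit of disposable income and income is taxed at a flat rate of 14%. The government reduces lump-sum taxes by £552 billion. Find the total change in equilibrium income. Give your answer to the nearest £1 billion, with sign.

A lump-sum tax change of −£552 billion shifts disposable income by +£552 billion; first-round consumption changes by −c × ΔT = −0.86 × (−£552 billion) = +£474.72 billion.
Expenditure multiplier = 1/(1 − c(1−t)) = 1/(1 − 0.86×0.86) = 1/0.2604 ≈ 3.84.
The tax multiplier is −c × k ≈ −3.303, so ΔY = k × (−c·ΔT) = (+£474.72 billion) / 0.2604 ≈ +£1,823 billion.

+£1,823 billion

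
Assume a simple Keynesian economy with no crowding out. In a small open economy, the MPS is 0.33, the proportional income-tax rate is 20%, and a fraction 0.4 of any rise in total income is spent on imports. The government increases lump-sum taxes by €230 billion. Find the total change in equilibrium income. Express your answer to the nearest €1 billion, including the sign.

MPC = 1 − MPS = 1 − 0.33 = 0.67.
A lump-sum tax change of +€230 billion shifts disposable income by −€230 billion; first-round consumption changes by −c × ΔT = −0.67 × (+€230 billion) = −€154.1 billion.
Expenditure multiplier = 1/(1 − c(1−t) + m) = 1/(1 − 0.67×0.8 + 0.4) = 1/0.864 ≈ 1.157.
The tax multiplier is −c × k ≈ −0.775, so ΔY = k × (−c·ΔT) = (−€154.1 billion) / 0.864 ≈ −€178 billion.

−€178 billion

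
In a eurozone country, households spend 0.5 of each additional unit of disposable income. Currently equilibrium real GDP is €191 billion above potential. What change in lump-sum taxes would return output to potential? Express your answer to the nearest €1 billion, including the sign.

+€191 billion

Spending multiplier = 1/(1 − MPC) = 1/(1 − 0.5) = 1/0.5 = 2.
Tax multiplier = −c·k = −0.5/0.5 = −1. Need ΔY = −€191 billion, so ΔT = ΔY/(−c·k) = −(−€191 billion) × 0.5 / 0.5 = +€191 billion.
The government should raise lump-sum taxes by €191 billion.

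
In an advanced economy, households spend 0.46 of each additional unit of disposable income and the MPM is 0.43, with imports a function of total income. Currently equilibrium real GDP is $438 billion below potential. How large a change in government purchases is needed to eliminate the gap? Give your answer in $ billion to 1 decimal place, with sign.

Spending multiplier = 1/(1 − c + m) = 1/(1 − 0.46 + 0.43) = 1/0.97 ≈ 1.031.
Need ΔY = +$438 billion, so ΔG = ΔY/k = (+$438 billion) × 0.97 ≈ +$424.9 billion.
The government should increase government purchases by $424.9 billion.

+$424.9 billion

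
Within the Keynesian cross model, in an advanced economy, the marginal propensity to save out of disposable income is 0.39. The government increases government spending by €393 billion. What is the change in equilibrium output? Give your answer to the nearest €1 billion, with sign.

MPC = 1 − MPS = 1 − 0.39 = 0.61.
Government-spending multiplier = 1/(1 − MPC) = 1/(1 − 0.61) = 1/0.39 ≈ 2.564.
ΔY = k × ΔG = (+€393 billion) / 0.39 ≈ +€1,008 billion.

+€1,008 billion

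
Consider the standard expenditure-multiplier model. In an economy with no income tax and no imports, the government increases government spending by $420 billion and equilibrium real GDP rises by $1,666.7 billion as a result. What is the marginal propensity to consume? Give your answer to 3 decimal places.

0.748

Implied spending multiplier k = ΔY/ΔG = 1,666.7/420 ≈ 3.9683.
Since k = 1/(1 − MPC), MPC = 1 − 1/k = 1 − ΔG/ΔY = 1 − 420/1,666.7 ≈ 0.748.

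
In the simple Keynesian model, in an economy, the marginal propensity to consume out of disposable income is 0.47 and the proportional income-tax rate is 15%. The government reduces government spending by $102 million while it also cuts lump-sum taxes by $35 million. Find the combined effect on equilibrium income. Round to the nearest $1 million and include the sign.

Expenditure multiplier = 1/(1 − c(1−t)) = 1/(1 − 0.47×0.85) = 1/0.6005 ≈ 1.665.
ΔG contributes k·ΔG = (−$102 million) / 0.6005 ≈ −$169.9 million.
ΔT of −$35 million changes first-round spending by −c·ΔT = +$16.45 million, contributing k·(−c·ΔT) = (+$16.45 million) / 0.6005 ≈ +$27.4 million.
Net ΔY = k(ΔG − c·ΔT) = (−$85.55 million) / 0.6005 ≈ −$142 million.

−$142 million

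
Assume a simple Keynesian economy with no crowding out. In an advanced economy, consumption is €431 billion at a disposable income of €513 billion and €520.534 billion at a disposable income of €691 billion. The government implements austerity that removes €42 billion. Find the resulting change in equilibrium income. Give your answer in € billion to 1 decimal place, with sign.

MPC = ΔC/ΔYd = (520.534 − 431)/(691 − 513) = 89.534/178 = 0.503.
Expenditure multiplier = 1/(1 − MPC) = 1/(1 − 0.503) = 1/0.497 ≈ 2.012.
ΔY = k × ΔG = (−€42 billion) / 0.497 ≈ −€84.5 billion.

−€84.5 billion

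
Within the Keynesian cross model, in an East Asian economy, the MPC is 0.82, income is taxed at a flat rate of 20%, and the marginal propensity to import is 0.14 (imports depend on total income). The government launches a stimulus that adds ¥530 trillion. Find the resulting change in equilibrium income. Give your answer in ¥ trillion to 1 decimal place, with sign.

+¥1,095.0 trillion

Expenditure multiplier = 1/(1 − c(1−t) + m) = 1/(1 − 0.82×0.8 + 0.14) = 1/0.484 ≈ 2.066.
ΔY = k × ΔG = (+¥530 trillion) / 0.484 ≈ +¥1,095 trillion.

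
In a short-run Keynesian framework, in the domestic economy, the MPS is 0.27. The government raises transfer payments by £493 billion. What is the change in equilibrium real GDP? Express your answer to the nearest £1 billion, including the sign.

MPC = 1 − MPS = 1 − 0.27 = 0.73.
The transfer change shifts disposable income by +£493 billion, so first-round consumption changes by c·ΔTR = 0.73 × (+£493 billion) = +£359.89 billion.
Expenditure multiplier = 1/(1 − MPC) = 1/(1 − 0.73) = 1/0.27 ≈ 3.704.
The transfer multiplier is c × k ≈ 2.704, so ΔY = k × (c·ΔTR) = (+£359.89 billion) / 0.27 ≈ +£1,333 billion.

+£1,333 billion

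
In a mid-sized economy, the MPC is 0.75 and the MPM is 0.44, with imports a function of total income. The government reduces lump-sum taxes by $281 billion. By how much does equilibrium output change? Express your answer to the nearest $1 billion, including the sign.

A lump-sum tax change of −$281 billion shifts disposable income by +$281 billion; first-round consumption changes by −c × ΔT = −0.75 × (−$281 billion) = +$210.75 billion.
Expenditure multiplier = 1/(1 − c + m) = 1/(1 − 0.75 + 0.44) = 1/0.69 ≈ 1.449.
The tax multiplier is −c × k ≈ −1.087, so ΔY = k × (−c·ΔT) = (+$210.75 billion) / 0.69 ≈ +$305 billion.

+$305 billion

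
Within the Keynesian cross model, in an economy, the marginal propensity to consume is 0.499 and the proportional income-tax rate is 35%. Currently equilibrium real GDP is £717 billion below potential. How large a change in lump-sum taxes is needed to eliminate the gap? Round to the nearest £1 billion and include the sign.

−£971 billion

Spending multiplier = 1/(1 − c(1−t)) = 1/(1 − 0.499×0.65) = 1/0.67565 ≈ 1.48.
Tax multiplier = −c·k = −0.499/0.67565 ≈ −0.739. Need ΔY = +£717 billion, so ΔT = ΔY/(−c·k) = −(+£717 billion) × 0.67565 / 0.499 ≈ −£971 billion.
The government should cut lump-sum taxes by £971 billion.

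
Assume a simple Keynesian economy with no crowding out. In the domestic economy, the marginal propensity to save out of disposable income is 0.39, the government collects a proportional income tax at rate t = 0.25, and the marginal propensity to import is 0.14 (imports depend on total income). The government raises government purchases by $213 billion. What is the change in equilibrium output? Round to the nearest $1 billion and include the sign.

+$312 billion

MPC = 1 − MPS = 1 − 0.39 = 0.61.
Expenditure multiplier = 1/(1 − c(1−t) + m) = 1/(1 − 0.61×0.75 + 0.14) = 1/0.6825 ≈ 1.465.
ΔY = k × ΔG = (+$213 billion) / 0.6825 ≈ +$312 billion.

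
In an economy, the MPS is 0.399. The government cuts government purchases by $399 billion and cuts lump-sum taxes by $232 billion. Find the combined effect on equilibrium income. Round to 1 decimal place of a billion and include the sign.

−$650.5 billion

MPC = 1 − MPS = 1 − 0.399 = 0.601.
Expenditure multiplier = 1/(1 − MPC) = 1/(1 − 0.601) = 1/0.399 ≈ 2.506.
ΔG contributes k·ΔG = (−$399 billion) / 0.399 = −$1,000 billion.
ΔT of −$232 billion changes first-round spending by −c·ΔT = +$139.432 billion, contributing k·(−c·ΔT) = (+$139.432 billion) / 0.399 ≈ +$349.5 billion.
Net ΔY = k(ΔG − c·ΔT) = (−$259.568 billion) / 0.399 ≈ −$650.5 billion.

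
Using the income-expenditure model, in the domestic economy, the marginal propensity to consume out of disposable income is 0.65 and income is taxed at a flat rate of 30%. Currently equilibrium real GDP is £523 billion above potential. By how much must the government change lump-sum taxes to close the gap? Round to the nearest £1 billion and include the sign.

+£439 billion

Spending multiplier = 1/(1 − c(1−t)) = 1/(1 − 0.65×0.7) = 1/0.545 ≈ 1.835.
Tax multiplier = −c·k = −0.65/0.545 ≈ −1.193. Need ΔY = −£523 billion, so ΔT = ΔY/(−c·k) = −(−£523 billion) × 0.545 / 0.65 ≈ +£439 billion.
The government should raise lump-sum taxes by £439 billion.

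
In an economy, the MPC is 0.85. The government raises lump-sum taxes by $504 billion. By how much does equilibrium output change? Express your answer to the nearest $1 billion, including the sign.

−$2,856 billion

A lump-sum tax change of +$504 billion shifts disposable income by −$504 billion; first-round consumption changes by −c × ΔT = −0.85 × (+$504 billion) = −$428.4 billion.
Expenditure multiplier = 1/(1 − MPC) = 1/(1 − 0.85) = 1/0.15 ≈ 6.667.
The tax multiplier is −c × k ≈ −5.667, so ΔY = k × (−c·ΔT) = (−$428.4 billion) / 0.15 = −$2,856 billion.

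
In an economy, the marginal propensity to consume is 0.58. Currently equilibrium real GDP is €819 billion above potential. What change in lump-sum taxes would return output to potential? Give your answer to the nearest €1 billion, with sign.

+€593 billion

Spending multiplier = 1/(1 − MPC) = 1/(1 − 0.58) = 1/0.42 ≈ 2.381.
Tax multiplier = −c·k = −0.58/0.42 ≈ −1.381. Need ΔY = −€819 billion, so ΔT = ΔY/(−c·k) = −(−€819 billion) × 0.42 / 0.58 ≈ +€593 billion.
The government should raise lump-sum taxes by €593 billion.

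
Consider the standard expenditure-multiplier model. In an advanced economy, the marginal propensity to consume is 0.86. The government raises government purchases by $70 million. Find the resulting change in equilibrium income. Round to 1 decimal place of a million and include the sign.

+$500.0 million

Government-spending multiplier = 1/(1 − MPC) = 1/(1 − 0.86) = 1/0.14 ≈ 7.143.
ΔY = k × ΔG = (+$70 million) / 0.14 = +$500 million.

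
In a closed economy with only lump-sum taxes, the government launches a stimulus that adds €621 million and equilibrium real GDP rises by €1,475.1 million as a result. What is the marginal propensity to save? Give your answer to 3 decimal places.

Implied spending multiplier k = ΔY/ΔG = 1,475.1/621 ≈ 2.3754.
Since k = 1/(1 − MPC), MPC = 1 − 1/k = 1 − ΔG/ΔY = 1 − 621/1,475.1 ≈ 0.579.
MPS = 1 − MPC = 0.421.

0.421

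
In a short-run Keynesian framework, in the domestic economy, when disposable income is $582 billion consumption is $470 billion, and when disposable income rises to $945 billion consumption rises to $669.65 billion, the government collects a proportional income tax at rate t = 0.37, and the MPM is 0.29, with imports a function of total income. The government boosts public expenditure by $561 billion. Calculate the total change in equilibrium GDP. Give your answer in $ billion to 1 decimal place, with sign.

MPC = ΔC/ΔYd = (669.65 − 470)/(945 − 582) = 199.65/363 = 0.55.
Government-spending multiplier = 1/(1 − c(1−t) + m) = 1/(1 − 0.55×0.63 + 0.29) = 1/0.9435 ≈ 1.06.
ΔY = k × ΔG = (+$561 billion) / 0.9435 ≈ +$594.6 billion.

+$594.6 billion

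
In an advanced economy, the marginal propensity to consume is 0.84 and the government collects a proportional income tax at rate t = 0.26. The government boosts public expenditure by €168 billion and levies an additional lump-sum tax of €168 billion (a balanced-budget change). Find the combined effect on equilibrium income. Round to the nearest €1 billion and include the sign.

+€71 billion

Expenditure multiplier = 1/(1 − c(1−t)) = 1/(1 − 0.84×0.74) = 1/0.3784 ≈ 2.643.
ΔG contributes k·ΔG = (+€168 billion) / 0.3784 ≈ +€444 billion.
ΔT of +€168 billion changes first-round spending by −c·ΔT = −€141.12 billion, contributing k·(−c·ΔT) = (−€141.12 billion) / 0.3784 ≈ −€372.9 billion.
Net ΔY = k(ΔG − c·ΔT) = (+€26.88 billion) / 0.3784 ≈ +€71 billion.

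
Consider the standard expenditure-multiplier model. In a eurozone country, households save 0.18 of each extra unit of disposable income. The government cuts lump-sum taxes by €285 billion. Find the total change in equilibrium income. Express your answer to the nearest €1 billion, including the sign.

+€1,298 billion

MPC = 1 − MPS = 1 − 0.18 = 0.82.
A lump-sum tax change of −€285 billion shifts disposable income by +€285 billion; first-round consumption changes by −c × ΔT = −0.82 × (−€285 billion) = +€233.7 billion.
Expenditure multiplier = 1/(1 − MPC) = 1/(1 − 0.82) = 1/0.18 ≈ 5.556.
The tax multiplier is −c × k ≈ −4.556, so ΔY = k × (−c·ΔT) = (+€233.7 billion) / 0.18 ≈ +€1,298 billion.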